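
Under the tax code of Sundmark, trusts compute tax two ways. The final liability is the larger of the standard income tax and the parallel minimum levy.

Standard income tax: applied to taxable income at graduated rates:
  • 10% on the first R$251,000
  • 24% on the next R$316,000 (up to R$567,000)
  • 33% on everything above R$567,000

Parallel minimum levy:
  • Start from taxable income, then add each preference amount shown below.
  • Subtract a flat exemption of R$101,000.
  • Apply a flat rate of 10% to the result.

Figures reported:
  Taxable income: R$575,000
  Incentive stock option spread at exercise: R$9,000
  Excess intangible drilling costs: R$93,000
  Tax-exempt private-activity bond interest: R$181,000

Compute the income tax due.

R$103,580

Standard income tax:
  R$251,000 × 10% = R$25,100
  R$316,000 × 24% = R$75,840
  R$8,000 × 33% = R$2,640
  → R$103,580

Parallel minimum levy:
  Adjusted income: R$575,000 + R$9,000 + R$93,000 + R$181,000 = R$858,000
  Less exemption R$101,000 → base R$757,000
  R$757,000 × 10% = R$75,700

R$103,580 > R$75,700, so the standard income tax governs.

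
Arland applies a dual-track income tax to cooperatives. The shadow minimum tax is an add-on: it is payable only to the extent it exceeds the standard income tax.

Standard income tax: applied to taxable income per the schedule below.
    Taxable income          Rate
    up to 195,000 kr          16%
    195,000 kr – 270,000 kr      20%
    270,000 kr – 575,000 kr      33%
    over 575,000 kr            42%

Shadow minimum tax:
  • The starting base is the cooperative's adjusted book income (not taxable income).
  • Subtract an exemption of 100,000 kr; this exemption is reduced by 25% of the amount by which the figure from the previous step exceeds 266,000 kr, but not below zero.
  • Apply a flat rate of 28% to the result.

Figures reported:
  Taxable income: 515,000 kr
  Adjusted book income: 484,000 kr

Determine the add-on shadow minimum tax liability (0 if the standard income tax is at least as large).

Standard income tax:
  195,000 kr × 16% = 31,200 kr
  75,000 kr × 20% = 15,000 kr
  245,000 kr × 33% = 80,850 kr
  → 127,050 kr

Shadow minimum tax:
  Base (adjusted book income): 484,000 kr
  Exemption: 100,000 kr − 25% × (484,000 kr − 266,000 kr) = 100,000 kr − 54,500 kr = 45,500 kr
  Base: 484,000 kr − 45,500 kr = 438,500 kr
  438,500 kr × 28% = 122,780 kr

122,780 kr ≤ 127,050 kr, so no add-on is due.

0 kr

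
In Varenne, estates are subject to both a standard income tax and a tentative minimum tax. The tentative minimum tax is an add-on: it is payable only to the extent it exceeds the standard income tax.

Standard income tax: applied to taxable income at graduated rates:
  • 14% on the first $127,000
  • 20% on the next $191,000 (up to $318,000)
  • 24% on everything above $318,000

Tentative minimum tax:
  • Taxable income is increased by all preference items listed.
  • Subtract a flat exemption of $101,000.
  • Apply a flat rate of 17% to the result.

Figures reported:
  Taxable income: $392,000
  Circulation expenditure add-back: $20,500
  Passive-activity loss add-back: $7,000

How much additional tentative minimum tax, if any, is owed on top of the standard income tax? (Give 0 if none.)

$0

Standard income tax:
  $127,000 × 14% = $17,780
  $191,000 × 20% = $38,200
  $74,000 × 24% = $17,760
  → $73,740

Tentative minimum tax:
  Adjusted income: $392,000 + $20,500 + $7,000 = $419,500
  Less exemption $101,000 → base $318,500
  $318,500 × 17% = $54,145

$54,145 ≤ $73,740, so no add-on is due.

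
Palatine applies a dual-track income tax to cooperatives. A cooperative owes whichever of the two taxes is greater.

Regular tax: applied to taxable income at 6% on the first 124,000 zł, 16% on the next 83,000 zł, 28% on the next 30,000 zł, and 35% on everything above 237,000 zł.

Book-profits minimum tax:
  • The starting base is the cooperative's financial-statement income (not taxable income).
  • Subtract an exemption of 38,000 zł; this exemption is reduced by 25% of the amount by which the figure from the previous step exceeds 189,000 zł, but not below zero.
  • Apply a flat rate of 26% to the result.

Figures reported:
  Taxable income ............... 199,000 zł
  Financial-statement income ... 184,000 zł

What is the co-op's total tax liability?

37,960 zł

Regular tax:
  124,000 zł × 6% = 7,440 zł
  75,000 zł × 16% = 12,000 zł
  → 19,440 zł

Book-profits minimum tax:
  Base (financial-statement income): 184,000 zł
  Exemption: 184,000 zł ≤ 189,000 zł, so full 38,000 zł applies
  Base: 184,000 zł − 38,000 zł = 146,000 zł
  146,000 zł × 26% = 37,960 zł

37,960 zł > 19,440 zł, so the book-profits minimum tax is the binding amount.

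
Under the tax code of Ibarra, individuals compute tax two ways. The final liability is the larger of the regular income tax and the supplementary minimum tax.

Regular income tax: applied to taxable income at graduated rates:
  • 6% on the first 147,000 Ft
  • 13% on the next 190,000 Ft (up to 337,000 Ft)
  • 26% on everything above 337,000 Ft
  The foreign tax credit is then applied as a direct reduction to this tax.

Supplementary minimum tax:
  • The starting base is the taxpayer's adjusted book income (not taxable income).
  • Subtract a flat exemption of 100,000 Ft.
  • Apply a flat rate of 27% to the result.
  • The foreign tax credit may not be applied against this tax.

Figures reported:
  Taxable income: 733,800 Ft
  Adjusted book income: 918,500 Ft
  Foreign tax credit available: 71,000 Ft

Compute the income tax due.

Supplementary minimum tax:
  Base (adjusted book income): 918,500 Ft
  Less exemption 100,000 Ft → base 818,500 Ft
  818,500 Ft × 27% = 220,995 Ft

Regular income tax:
  147,000 Ft × 6% = 8,820 Ft
  190,000 Ft × 13% = 24,700 Ft
  396,800 Ft × 26% = 103,168 Ft
  → 136,688 Ft
  Less foreign tax credit 71,000 Ft → 65,688 Ft

220,995 Ft > 65,688 Ft, so the supplementary minimum tax is the binding amount.

220,995 Ft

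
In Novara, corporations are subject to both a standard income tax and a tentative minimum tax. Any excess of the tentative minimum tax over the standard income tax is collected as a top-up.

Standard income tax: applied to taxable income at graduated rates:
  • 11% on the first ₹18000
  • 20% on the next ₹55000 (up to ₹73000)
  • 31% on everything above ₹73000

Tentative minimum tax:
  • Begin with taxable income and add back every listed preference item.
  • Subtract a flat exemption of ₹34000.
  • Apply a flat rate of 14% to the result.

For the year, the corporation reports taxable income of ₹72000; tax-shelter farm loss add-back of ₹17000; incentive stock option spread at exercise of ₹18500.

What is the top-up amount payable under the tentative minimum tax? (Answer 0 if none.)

Standard income tax:
  ₹18000 × 11% = ₹1980
  ₹54000 × 20% = ₹10800
  → ₹12780

Tentative minimum tax:
  Adjusted income: ₹72000 + ₹17000 + ₹18500 = ₹107500
  Less exemption ₹34000 → base ₹73500
  ₹73500 × 14% = ₹10290

₹10290 ≤ ₹12780, so no add-on is due.

₹0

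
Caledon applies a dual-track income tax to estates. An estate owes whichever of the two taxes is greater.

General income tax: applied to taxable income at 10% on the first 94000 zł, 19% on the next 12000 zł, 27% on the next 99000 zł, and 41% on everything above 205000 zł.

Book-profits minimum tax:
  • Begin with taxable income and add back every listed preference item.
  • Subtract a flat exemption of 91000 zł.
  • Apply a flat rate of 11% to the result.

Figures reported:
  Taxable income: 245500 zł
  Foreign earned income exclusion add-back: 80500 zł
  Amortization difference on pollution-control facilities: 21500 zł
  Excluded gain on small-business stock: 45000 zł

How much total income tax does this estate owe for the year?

General income tax:
  94000 zł × 10% = 9400 zł
  12000 zł × 19% = 2280 zł
  99000 zł × 27% = 26730 zł
  40500 zł × 41% = 16605 zł
  → 55015 zł

Book-profits minimum tax:
  Adjusted income: 245500 zł + 80500 zł + 21500 zł + 45000 zł = 392500 zł
  Less exemption 91000 zł → base 301500 zł
  301500 zł × 11% = 33165 zł

55015 zł > 33165 zł, so the general income tax governs.

55015 zł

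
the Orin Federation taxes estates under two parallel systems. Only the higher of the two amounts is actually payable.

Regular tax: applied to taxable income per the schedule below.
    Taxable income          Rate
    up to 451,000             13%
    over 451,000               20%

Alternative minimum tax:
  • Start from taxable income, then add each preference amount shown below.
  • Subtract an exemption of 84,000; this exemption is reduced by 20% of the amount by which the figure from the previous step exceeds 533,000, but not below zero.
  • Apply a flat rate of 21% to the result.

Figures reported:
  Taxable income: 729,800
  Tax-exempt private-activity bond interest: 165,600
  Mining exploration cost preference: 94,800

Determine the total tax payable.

Alternative minimum tax:
  Adjusted income: 729,800 + 165,600 + 94,800 = 990,200
  Exemption: 20% × (990,200 − 533,000) = 91,440 ≥ 84,000, so the exemption is fully phased out
  Base: 990,200 − 0 = 990,200
  990,200 × 21% = 207,942

Regular tax:
  451,000 × 13% = 58,630
  278,800 × 20% = 55,760
  → 114,390

207,942 > 114,390, so the alternative minimum tax is the binding amount.

207,942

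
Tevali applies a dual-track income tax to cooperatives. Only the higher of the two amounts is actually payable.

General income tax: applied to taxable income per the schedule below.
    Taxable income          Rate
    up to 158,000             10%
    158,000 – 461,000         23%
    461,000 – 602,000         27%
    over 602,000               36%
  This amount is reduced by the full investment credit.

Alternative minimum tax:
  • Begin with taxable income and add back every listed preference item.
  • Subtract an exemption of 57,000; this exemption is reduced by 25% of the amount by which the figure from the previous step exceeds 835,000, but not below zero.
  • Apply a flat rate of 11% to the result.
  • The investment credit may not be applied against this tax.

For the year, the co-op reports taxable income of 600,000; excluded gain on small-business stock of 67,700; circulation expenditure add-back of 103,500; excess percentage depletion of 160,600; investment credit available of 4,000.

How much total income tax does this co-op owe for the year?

Alternative minimum tax:
  Adjusted income: 600,000 + 67,700 + 103,500 + 160,600 = 931,800
  Exemption: 57,000 − 25% × (931,800 − 835,000) = 57,000 − 24,200 = 32,800
  Base: 931,800 − 32,800 = 899,000
  899,000 × 11% = 98,890

General income tax:
  158,000 × 10% = 15,800
  303,000 × 23% = 69,690
  139,000 × 27% = 37,530
  → 123,020
  Less investment credit 4,000 → 119,020

119,020 > 98,890, so the general income tax governs.

119,020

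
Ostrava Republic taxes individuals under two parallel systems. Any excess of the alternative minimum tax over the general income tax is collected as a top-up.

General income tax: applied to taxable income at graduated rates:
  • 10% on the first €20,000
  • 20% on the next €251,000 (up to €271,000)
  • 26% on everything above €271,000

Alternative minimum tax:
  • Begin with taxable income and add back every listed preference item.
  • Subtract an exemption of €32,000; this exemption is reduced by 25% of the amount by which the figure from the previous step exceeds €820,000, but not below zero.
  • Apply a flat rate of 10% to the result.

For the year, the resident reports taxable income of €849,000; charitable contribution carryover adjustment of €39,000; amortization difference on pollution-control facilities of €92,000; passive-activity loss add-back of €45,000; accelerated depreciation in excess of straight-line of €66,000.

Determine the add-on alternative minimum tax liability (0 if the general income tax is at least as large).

€0

Alternative minimum tax:
  Adjusted income: €849,000 + €39,000 + €92,000 + €45,000 + €66,000 = €1,091,000
  Exemption: 25% × (€1,091,000 − €820,000) = €67,750 ≥ €32,000, so the exemption is fully phased out
  Base: €1,091,000 − €0 = €1,091,000
  €1,091,000 × 10% = €109,100

General income tax:
  €20,000 × 10% = €2,000
  €251,000 × 20% = €50,200
  €578,000 × 26% = €150,280
  → €202,480

€109,100 ≤ €202,480, so no add-on is due.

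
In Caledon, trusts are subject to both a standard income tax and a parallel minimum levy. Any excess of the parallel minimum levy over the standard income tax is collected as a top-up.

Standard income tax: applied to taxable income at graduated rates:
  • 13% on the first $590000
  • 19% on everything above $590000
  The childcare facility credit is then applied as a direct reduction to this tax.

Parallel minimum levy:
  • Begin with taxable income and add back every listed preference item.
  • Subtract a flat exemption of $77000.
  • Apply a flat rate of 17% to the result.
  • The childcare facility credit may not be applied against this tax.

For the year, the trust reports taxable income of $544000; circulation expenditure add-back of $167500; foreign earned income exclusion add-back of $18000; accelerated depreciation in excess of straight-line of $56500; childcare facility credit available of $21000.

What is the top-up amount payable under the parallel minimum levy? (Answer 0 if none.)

$70810

Parallel minimum levy:
  Adjusted income: $544000 + $167500 + $18000 + $56500 = $786000
  Less exemption $77000 → base $709000
  $709000 × 17% = $120530

Standard income tax:
  $544000 × 13% = $70720
  Less childcare facility credit $21000 → $49720

Excess of parallel minimum levy over standard income tax: $120530 − $49720 = $70810.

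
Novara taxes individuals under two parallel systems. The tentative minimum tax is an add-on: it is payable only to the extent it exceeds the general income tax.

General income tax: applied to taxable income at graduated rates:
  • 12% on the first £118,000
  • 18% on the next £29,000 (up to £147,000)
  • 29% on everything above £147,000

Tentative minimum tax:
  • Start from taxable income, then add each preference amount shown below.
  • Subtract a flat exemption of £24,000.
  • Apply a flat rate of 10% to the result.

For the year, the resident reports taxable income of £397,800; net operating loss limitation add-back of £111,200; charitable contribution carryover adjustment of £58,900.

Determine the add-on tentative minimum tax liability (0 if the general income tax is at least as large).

£0

General income tax:
  £118,000 × 12% = £14,160
  £29,000 × 18% = £5,220
  £250,800 × 29% = £72,732
  → £92,112

Tentative minimum tax:
  Adjusted income: £397,800 + £111,200 + £58,900 = £567,900
  Less exemption £24,000 → base £543,900
  £543,900 × 10% = £54,390

£54,390 ≤ £92,112, so no add-on is due.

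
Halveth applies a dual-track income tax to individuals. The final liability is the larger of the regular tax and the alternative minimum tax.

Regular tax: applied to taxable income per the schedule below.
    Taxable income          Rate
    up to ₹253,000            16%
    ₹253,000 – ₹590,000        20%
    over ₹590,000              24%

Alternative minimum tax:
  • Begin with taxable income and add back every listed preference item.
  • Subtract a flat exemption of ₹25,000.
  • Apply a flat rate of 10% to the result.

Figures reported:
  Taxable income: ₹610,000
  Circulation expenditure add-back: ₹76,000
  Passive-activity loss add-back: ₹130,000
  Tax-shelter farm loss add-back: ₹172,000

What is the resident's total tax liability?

₹112,680

Regular tax:
  ₹253,000 × 16% = ₹40,480
  ₹337,000 × 20% = ₹67,400
  ₹20,000 × 24% = ₹4,800
  → ₹112,680

Alternative minimum tax:
  Adjusted income: ₹610,000 + ₹76,000 + ₹130,000 + ₹172,000 = ₹988,000
  Less exemption ₹25,000 → base ₹963,000
  ₹963,000 × 10% = ₹96,300

₹112,680 > ₹96,300, so the regular tax governs.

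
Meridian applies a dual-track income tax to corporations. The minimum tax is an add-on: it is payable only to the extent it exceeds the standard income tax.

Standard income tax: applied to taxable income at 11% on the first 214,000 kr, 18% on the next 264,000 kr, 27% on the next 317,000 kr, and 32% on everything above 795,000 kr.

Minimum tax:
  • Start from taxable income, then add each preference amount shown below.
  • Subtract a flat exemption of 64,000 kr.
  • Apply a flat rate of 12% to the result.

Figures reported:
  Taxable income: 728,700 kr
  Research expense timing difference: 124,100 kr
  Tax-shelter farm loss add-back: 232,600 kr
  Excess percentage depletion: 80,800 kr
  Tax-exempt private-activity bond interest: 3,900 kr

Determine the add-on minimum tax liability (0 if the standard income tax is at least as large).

Standard income tax:
  214,000 kr × 11% = 23,540 kr
  264,000 kr × 18% = 47,520 kr
  250,700 kr × 27% = 67,689 kr
  → 138,749 kr

Minimum tax:
  Adjusted income: 728,700 kr + 124,100 kr + 232,600 kr + 80,800 kr + 3,900 kr = 1,170,100 kr
  Less exemption 64,000 kr → base 1,106,100 kr
  1,106,100 kr × 12% = 132,732 kr

132,732 kr ≤ 138,749 kr, so no add-on is due.

0 kr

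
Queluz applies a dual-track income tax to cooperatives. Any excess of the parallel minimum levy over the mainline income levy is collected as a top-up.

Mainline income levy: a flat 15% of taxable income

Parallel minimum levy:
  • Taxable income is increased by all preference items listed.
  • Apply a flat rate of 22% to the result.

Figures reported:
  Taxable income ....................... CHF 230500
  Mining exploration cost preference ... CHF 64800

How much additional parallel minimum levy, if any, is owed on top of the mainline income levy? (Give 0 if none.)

Parallel minimum levy:
  Adjusted income: CHF 230500 + CHF 64800 = CHF 295300
  CHF 295300 × 22% = CHF 64966

Mainline income levy:
  CHF 230500 × 15% = CHF 34575

Excess of parallel minimum levy over mainline income levy: CHF 64966 − CHF 34575 = CHF 30391.

CHF 30391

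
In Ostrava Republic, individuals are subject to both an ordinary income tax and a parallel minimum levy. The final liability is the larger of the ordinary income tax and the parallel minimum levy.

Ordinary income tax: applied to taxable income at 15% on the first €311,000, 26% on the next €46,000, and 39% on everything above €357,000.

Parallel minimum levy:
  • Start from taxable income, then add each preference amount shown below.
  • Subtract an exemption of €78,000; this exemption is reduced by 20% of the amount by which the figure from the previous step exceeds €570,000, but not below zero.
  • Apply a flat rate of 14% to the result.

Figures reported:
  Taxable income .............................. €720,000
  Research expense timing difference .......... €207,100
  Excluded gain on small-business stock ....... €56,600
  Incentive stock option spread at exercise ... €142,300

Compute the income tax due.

Parallel minimum levy:
  Adjusted income: €720,000 + €207,100 + €56,600 + €142,300 = €1,126,000
  Exemption: 20% × (€1,126,000 − €570,000) = €111,200 ≥ €78,000, so the exemption is fully phased out
  Base: €1,126,000 − €0 = €1,126,000
  €1,126,000 × 14% = €157,640

Ordinary income tax:
  €311,000 × 15% = €46,650
  €46,000 × 26% = €11,960
  €363,000 × 39% = €141,570
  → €200,180

€200,180 > €157,640, so the ordinary income tax governs.

€200,180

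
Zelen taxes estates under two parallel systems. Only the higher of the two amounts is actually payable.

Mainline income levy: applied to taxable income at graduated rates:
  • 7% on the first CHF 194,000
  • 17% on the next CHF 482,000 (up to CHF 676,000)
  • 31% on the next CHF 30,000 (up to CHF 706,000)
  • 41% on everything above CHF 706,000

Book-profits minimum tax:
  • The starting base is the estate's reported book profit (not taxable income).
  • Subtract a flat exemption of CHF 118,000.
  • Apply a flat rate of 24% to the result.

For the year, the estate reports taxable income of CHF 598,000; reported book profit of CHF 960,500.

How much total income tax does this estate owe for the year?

CHF 202,200

Book-profits minimum tax:
  Base (reported book profit): CHF 960,500
  Less exemption CHF 118,000 → base CHF 842,500
  CHF 842,500 × 24% = CHF 202,200

Mainline income levy:
  CHF 194,000 × 7% = CHF 13,580
  CHF 404,000 × 17% = CHF 68,680
  → CHF 82,260

CHF 202,200 > CHF 82,260, so the book-profits minimum tax is the binding amount.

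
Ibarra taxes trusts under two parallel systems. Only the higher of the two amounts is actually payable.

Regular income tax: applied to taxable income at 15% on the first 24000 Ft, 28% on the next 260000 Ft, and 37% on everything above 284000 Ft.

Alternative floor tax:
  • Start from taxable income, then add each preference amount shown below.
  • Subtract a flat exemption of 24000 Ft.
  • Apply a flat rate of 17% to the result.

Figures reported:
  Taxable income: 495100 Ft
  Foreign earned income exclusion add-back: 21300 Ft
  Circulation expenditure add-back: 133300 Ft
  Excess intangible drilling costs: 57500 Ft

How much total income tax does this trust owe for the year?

Alternative floor tax:
  Adjusted income: 495100 Ft + 21300 Ft + 133300 Ft + 57500 Ft = 707200 Ft
  Less exemption 24000 Ft → base 683200 Ft
  683200 Ft × 17% = 116144 Ft

Regular income tax:
  24000 Ft × 15% = 3600 Ft
  260000 Ft × 28% = 72800 Ft
  211100 Ft × 37% = 78107 Ft
  → 154507 Ft

154507 Ft > 116144 Ft, so the regular income tax governs.

154507 Ft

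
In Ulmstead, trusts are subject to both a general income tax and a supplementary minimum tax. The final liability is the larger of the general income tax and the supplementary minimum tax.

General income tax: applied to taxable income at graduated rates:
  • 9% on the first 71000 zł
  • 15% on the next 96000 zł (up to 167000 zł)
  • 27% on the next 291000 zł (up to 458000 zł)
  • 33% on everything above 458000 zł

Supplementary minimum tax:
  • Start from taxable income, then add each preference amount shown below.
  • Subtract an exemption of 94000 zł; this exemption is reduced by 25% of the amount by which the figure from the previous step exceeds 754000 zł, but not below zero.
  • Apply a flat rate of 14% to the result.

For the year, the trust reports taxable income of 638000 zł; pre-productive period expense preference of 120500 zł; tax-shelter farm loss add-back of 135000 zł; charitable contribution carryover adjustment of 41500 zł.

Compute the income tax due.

158760 zł

General income tax:
  71000 zł × 9% = 6390 zł
  96000 zł × 15% = 14400 zł
  291000 zł × 27% = 78570 zł
  180000 zł × 33% = 59400 zł
  → 158760 zł

Supplementary minimum tax:
  Adjusted income: 638000 zł + 120500 zł + 135000 zł + 41500 zł = 935000 zł
  Exemption: 94000 zł − 25% × (935000 zł − 754000 zł) = 94000 zł − 45250 zł = 48750 zł
  Base: 935000 zł − 48750 zł = 886250 zł
  886250 zł × 14% = 124075 zł

158760 zł > 124075 zł, so the general income tax governs.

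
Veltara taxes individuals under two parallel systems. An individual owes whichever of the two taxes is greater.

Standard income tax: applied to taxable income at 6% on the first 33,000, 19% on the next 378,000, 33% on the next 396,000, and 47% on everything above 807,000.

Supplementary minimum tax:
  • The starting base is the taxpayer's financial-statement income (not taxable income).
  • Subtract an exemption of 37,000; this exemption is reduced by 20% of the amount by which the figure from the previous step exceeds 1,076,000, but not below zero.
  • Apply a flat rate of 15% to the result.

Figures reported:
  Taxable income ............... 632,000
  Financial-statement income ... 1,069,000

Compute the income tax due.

154,800

Supplementary minimum tax:
  Base (financial-statement income): 1,069,000
  Exemption: 1,069,000 ≤ 1,076,000, so full 37,000 applies
  Base: 1,069,000 − 37,000 = 1,032,000
  1,032,000 × 15% = 154,800

Standard income tax:
  33,000 × 6% = 1,980
  378,000 × 19% = 71,820
  221,000 × 33% = 72,930
  → 146,730

154,800 > 146,730, so the supplementary minimum tax is the binding amount.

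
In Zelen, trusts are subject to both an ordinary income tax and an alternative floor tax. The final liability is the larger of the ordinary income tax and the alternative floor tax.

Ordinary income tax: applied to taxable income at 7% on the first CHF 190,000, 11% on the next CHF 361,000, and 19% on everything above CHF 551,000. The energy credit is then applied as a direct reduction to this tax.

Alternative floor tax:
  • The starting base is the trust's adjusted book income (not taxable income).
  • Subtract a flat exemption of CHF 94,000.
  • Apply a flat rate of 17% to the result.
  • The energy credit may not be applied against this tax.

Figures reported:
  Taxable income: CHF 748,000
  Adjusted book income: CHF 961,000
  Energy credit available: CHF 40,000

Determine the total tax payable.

CHF 147,390

Alternative floor tax:
  Base (adjusted book income): CHF 961,000
  Less exemption CHF 94,000 → base CHF 867,000
  CHF 867,000 × 17% = CHF 147,390

Ordinary income tax:
  CHF 190,000 × 7% = CHF 13,300
  CHF 361,000 × 11% = CHF 39,710
  CHF 197,000 × 19% = CHF 37,430
  → CHF 90,440
  Less energy credit CHF 40,000 → CHF 50,440

CHF 147,390 > CHF 50,440, so the alternative floor tax is the binding amount.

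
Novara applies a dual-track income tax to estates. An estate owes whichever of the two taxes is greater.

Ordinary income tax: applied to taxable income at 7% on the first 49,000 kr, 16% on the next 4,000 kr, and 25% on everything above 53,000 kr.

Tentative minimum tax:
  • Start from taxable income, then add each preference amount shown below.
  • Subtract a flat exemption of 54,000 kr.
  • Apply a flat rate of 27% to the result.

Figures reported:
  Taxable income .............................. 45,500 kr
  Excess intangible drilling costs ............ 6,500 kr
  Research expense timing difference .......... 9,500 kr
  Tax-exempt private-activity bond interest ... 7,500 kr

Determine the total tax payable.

4,050 kr

Ordinary income tax:
  45,500 kr × 7% = 3,185 kr

Tentative minimum tax:
  Adjusted income: 45,500 kr + 6,500 kr + 9,500 kr + 7,500 kr = 69,000 kr
  Less exemption 54,000 kr → base 15,000 kr
  15,000 kr × 27% = 4,050 kr

4,050 kr > 3,185 kr, so the tentative minimum tax is the binding amount.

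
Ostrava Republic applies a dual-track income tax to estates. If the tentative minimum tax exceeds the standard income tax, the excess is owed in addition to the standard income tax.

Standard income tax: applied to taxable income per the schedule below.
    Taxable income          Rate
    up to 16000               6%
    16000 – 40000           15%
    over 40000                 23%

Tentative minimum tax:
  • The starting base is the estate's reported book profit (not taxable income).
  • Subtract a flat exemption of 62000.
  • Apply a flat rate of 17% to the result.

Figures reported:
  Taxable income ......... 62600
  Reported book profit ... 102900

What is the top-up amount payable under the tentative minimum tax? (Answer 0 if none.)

0

Standard income tax:
  16000 × 6% = 960
  24000 × 15% = 3600
  22600 × 23% = 5198
  → 9758

Tentative minimum tax:
  Base (reported book profit): 102900
  Less exemption 62000 → base 40900
  40900 × 17% = 6953

6953 ≤ 9758, so no add-on is due.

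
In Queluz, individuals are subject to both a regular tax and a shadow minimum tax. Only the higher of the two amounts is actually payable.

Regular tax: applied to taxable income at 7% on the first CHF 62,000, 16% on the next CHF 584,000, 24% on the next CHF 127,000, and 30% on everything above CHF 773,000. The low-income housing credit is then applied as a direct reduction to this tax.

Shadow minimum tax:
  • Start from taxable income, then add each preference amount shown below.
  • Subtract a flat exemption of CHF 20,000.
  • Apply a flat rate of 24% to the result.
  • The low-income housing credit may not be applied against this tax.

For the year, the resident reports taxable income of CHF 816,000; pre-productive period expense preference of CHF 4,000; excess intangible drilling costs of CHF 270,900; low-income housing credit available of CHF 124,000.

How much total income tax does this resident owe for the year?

Shadow minimum tax:
  Adjusted income: CHF 816,000 + CHF 4,000 + CHF 270,900 = CHF 1,090,900
  Less exemption CHF 20,000 → base CHF 1,070,900
  CHF 1,070,900 × 24% = CHF 257,016

Regular tax:
  CHF 62,000 × 7% = CHF 4,340
  CHF 584,000 × 16% = CHF 93,440
  CHF 127,000 × 24% = CHF 30,480
  CHF 43,000 × 30% = CHF 12,900
  → CHF 141,160
  Less low-income housing credit CHF 124,000 → CHF 17,160

CHF 257,016 > CHF 17,160, so the shadow minimum tax is the binding amount.

CHF 257,016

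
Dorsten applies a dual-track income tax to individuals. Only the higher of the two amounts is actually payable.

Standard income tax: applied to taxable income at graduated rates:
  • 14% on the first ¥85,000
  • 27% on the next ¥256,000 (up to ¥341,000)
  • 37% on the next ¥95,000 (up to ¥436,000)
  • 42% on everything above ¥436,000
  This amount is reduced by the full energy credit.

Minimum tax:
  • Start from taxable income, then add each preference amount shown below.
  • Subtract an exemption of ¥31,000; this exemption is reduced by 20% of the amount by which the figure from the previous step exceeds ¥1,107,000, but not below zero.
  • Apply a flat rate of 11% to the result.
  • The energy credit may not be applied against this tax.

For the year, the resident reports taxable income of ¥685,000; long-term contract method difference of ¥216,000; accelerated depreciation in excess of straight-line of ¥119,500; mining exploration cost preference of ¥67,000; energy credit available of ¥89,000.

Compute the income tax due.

¥131,750

Standard income tax:
  ¥85,000 × 14% = ¥11,900
  ¥256,000 × 27% = ¥69,120
  ¥95,000 × 37% = ¥35,150
  ¥249,000 × 42% = ¥104,580
  → ¥220,750
  Less energy credit ¥89,000 → ¥131,750

Minimum tax:
  Adjusted income: ¥685,000 + ¥216,000 + ¥119,500 + ¥67,000 = ¥1,087,500
  Exemption: ¥1,087,500 ≤ ¥1,107,000, so full ¥31,000 applies
  Base: ¥1,087,500 − ¥31,000 = ¥1,056,500
  ¥1,056,500 × 11% = ¥116,215

¥131,750 > ¥116,215, so the standard income tax governs.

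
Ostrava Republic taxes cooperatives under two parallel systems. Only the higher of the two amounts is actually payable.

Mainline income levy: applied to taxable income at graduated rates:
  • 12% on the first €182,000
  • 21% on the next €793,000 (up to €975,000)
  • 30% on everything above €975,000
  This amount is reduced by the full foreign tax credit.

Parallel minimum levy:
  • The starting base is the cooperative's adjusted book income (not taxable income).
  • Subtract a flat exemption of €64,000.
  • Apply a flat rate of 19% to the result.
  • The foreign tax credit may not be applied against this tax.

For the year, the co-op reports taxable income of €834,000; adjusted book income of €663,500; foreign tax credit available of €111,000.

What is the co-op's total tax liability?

Parallel minimum levy:
  Base (adjusted book income): €663,500
  Less exemption €64,000 → base €599,500
  €599,500 × 19% = €113,905

Mainline income levy:
  €182,000 × 12% = €21,840
  €652,000 × 21% = €136,920
  → €158,760
  Less foreign tax credit €111,000 → €47,760

€113,905 > €47,760, so the parallel minimum levy is the binding amount.

€113,905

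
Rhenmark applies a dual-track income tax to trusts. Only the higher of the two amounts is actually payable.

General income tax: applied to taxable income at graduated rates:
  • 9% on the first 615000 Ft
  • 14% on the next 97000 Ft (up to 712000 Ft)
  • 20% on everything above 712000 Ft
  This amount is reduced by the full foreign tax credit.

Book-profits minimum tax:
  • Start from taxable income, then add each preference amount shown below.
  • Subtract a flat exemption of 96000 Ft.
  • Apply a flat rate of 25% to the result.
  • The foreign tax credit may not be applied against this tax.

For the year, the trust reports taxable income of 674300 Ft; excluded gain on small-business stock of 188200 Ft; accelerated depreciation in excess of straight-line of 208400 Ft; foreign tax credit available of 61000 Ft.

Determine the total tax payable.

General income tax:
  615000 Ft × 9% = 55350 Ft
  59300 Ft × 14% = 8302 Ft
  → 63652 Ft
  Less foreign tax credit 61000 Ft → 2652 Ft

Book-profits minimum tax:
  Adjusted income: 674300 Ft + 188200 Ft + 208400 Ft = 1070900 Ft
  Less exemption 96000 Ft → base 974900 Ft
  974900 Ft × 25% = 243725 Ft

243725 Ft > 2652 Ft, so the book-profits minimum tax is the binding amount.

243725 Ft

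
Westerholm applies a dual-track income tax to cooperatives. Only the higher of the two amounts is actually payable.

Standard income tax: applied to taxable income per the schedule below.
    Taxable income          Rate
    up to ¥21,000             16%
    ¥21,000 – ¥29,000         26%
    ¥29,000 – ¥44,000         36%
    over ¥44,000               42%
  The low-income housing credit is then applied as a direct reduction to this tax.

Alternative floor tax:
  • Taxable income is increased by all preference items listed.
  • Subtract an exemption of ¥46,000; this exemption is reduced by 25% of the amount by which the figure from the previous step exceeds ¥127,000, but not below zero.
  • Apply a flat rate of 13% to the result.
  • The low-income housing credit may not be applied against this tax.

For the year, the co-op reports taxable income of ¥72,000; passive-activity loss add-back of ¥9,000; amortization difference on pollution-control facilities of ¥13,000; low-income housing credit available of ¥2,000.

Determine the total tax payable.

¥20,600

Alternative floor tax:
  Adjusted income: ¥72,000 + ¥9,000 + ¥13,000 = ¥94,000
  Exemption: ¥94,000 ≤ ¥127,000, so full ¥46,000 applies
  Base: ¥94,000 − ¥46,000 = ¥48,000
  ¥48,000 × 13% = ¥6,240

Standard income tax:
  ¥21,000 × 16% = ¥3,360
  ¥8,000 × 26% = ¥2,080
  ¥15,000 × 36% = ¥5,400
  ¥28,000 × 42% = ¥11,760
  → ¥22,600
  Less low-income housing credit ¥2,000 → ¥20,600

¥20,600 > ¥6,240, so the standard income tax governs.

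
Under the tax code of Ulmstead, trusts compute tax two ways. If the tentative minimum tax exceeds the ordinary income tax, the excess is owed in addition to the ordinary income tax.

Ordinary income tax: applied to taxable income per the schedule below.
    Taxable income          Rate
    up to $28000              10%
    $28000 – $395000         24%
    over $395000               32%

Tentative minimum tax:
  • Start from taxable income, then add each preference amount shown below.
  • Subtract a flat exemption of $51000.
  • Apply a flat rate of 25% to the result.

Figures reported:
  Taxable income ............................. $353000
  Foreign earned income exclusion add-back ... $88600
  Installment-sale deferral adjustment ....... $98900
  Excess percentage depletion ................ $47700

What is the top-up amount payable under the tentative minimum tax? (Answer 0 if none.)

Tentative minimum tax:
  Adjusted income: $353000 + $88600 + $98900 + $47700 = $588200
  Less exemption $51000 → base $537200
  $537200 × 25% = $134300

Ordinary income tax:
  $28000 × 10% = $2800
  $325000 × 24% = $78000
  → $80800

Excess of tentative minimum tax over ordinary income tax: $134300 − $80800 = $53500.

$53500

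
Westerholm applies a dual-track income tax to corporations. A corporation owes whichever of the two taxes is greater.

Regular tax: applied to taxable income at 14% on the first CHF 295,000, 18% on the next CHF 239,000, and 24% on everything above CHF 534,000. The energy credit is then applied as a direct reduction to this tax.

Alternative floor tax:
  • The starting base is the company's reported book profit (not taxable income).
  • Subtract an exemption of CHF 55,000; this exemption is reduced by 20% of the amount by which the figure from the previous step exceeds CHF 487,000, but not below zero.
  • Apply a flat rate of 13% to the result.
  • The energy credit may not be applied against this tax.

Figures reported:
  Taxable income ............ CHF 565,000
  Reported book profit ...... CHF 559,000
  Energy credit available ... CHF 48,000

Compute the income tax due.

Alternative floor tax:
  Base (reported book profit): CHF 559,000
  Exemption: CHF 55,000 − 20% × (CHF 559,000 − CHF 487,000) = CHF 55,000 − CHF 14,400 = CHF 40,600
  Base: CHF 559,000 − CHF 40,600 = CHF 518,400
  CHF 518,400 × 13% = CHF 67,392

Regular tax:
  CHF 295,000 × 14% = CHF 41,300
  CHF 239,000 × 18% = CHF 43,020
  CHF 31,000 × 24% = CHF 7,440
  → CHF 91,760
  Less energy credit CHF 48,000 → CHF 43,760

CHF 67,392 > CHF 43,760, so the alternative floor tax is the binding amount.

CHF 67,392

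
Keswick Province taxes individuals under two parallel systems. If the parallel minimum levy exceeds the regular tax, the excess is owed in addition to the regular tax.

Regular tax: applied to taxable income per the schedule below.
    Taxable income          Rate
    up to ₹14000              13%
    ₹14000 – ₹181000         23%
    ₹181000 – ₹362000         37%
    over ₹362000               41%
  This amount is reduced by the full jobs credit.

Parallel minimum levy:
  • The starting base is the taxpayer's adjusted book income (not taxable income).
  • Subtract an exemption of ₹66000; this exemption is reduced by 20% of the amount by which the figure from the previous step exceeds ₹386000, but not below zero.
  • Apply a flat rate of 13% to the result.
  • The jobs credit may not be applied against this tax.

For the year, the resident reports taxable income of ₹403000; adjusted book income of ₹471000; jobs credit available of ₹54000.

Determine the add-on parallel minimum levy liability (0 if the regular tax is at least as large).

₹0

Regular tax:
  ₹14000 × 13% = ₹1820
  ₹167000 × 23% = ₹38410
  ₹181000 × 37% = ₹66970
  ₹41000 × 41% = ₹16810
  → ₹124010
  Less jobs credit ₹54000 → ₹70010

Parallel minimum levy:
  Base (adjusted book income): ₹471000
  Exemption: ₹66000 − 20% × (₹471000 − ₹386000) = ₹66000 − ₹17000 = ₹49000
  Base: ₹471000 − ₹49000 = ₹422000
  ₹422000 × 13% = ₹54860

₹54860 ≤ ₹70010, so no add-on is due.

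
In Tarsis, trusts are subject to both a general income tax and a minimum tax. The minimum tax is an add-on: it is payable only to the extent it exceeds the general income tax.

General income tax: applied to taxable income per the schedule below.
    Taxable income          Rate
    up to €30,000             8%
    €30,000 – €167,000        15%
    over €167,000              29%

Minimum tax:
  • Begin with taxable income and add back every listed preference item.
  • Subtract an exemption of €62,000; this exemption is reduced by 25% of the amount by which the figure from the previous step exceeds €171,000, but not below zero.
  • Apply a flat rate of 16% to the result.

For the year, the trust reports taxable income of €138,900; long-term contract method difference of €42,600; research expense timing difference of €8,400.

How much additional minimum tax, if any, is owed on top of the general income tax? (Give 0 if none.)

€2,485

General income tax:
  €30,000 × 8% = €2,400
  €108,900 × 15% = €16,335
  → €18,735

Minimum tax:
  Adjusted income: €138,900 + €42,600 + €8,400 = €189,900
  Exemption: €62,000 − 25% × (€189,900 − €171,000) = €62,000 − €4,725 = €57,275
  Base: €189,900 − €57,275 = €132,625
  €132,625 × 16% = €21,220

Excess of minimum tax over general income tax: €21,220 − €18,735 = €2,485.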